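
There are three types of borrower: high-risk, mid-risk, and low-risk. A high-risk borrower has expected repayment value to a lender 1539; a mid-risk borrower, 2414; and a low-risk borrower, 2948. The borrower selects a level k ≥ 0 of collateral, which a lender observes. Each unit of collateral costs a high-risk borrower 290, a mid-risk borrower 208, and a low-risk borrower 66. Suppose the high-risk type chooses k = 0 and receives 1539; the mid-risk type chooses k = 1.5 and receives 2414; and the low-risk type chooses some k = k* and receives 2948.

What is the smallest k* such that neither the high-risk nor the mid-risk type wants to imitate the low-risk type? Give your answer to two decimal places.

High-risk type (on-path payoff 1539) won't mimic when 1539 ≥ 2948 − 290·k*, i.e. k* ≥ 4.86.
Mid-risk type (on-path payoff 2414 − 208×1.5 = 2102) won't mimic when 2102 ≥ 2948 − 208·k*, i.e. k* ≥ 4.07.
Both must hold, so k* = max(4.86, 4.07) = 4.86. The high-risk type's constraint binds.

4.86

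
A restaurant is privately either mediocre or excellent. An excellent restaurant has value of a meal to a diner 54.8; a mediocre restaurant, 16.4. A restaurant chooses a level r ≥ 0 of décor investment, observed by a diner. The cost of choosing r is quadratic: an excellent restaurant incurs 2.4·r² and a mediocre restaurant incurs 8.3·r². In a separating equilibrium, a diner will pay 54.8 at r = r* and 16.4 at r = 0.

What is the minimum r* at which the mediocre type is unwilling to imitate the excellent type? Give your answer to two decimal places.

2.15

The mediocre type at r = 0 receives 16.4; imitating at r* yields 54.8 − 8.3·r*².
Indifference: 16.4 = 54.8 − 8.3·r*², so r*² = (54.8 − 16.4) / 8.3 ≈ 4.6265.
r* = √4.6265 ≈ 2.15.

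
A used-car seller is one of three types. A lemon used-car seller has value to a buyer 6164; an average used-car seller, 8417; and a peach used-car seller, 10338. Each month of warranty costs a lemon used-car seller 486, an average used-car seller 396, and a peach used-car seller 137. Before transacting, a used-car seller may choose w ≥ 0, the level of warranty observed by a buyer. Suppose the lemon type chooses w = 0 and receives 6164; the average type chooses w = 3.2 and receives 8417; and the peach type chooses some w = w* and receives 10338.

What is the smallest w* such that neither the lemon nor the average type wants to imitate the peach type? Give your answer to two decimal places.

8.59

Average type (on-path payoff 8417 − 396×3.2 = 7149.8) won't mimic when 7149.8 ≥ 10338 − 396·w*, i.e. w* ≥ 8.05.
Lemon type (on-path payoff 6164) won't mimic when 6164 ≥ 10338 − 486·w*, i.e. w* ≥ 8.59.
Both must hold, so w* = max(8.59, 8.05) = 8.59. The lemon type's constraint binds.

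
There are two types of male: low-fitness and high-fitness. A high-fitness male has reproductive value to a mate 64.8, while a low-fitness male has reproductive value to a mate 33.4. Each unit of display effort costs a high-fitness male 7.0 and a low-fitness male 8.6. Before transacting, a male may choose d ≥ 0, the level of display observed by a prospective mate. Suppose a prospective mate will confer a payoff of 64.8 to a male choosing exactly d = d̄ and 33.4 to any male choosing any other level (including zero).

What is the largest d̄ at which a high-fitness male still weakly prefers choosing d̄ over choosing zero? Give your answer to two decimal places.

4.49

Choosing d̄ yields the high-fitness type 64.8 − 7.0·d̄; choosing zero yields 33.4.
The high-fitness type is indifferent at 64.8 − 7.0·d̄ = 33.4, i.e. d̄ = (64.8 − 33.4) / 7.0 ≈ 4.49.
For any d̄ above 4.49 the high-fitness type would rather pool at zero, so separation collapses.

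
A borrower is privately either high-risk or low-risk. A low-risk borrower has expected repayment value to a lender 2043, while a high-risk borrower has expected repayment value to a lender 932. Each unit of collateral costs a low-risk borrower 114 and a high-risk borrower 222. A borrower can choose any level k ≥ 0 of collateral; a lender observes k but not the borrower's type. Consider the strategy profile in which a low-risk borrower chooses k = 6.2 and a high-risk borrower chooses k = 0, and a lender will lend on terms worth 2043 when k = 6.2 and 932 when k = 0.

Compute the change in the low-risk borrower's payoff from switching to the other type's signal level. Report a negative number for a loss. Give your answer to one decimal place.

Playing k = 6.2 the low-risk borrower receives 2043 − 114 × 6.2 = 1336.2.
Deviating to k = 0 yields 932 instead.
Gain from deviating: 932 − 1336.2 = -404.2.
The gain is negative, so the low-risk type's incentive-compatibility constraint is satisfied.

-404.2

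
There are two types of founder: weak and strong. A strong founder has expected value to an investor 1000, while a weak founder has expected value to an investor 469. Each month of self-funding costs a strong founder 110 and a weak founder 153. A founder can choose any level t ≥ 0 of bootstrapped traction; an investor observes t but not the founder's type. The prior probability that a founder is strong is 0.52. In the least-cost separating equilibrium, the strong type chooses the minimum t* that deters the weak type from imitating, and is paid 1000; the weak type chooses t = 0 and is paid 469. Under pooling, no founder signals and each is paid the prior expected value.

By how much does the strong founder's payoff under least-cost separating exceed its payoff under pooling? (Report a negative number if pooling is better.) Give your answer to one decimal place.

-126.9

Least-cost separating signal: t* solves 469 = 1000 − 153·t*, so t* = (1000 − 469)/153 ≈ 3.4706.
Strong type's separating payoff: 1000 − 110 × t* = 1000 − 110 × (1000 − 469)/153 = 1000 − 58410/153 ≈ 618.235.
Pooling payoff: 0.52 × 1000 + 0.48 × 469 = 745.12.
Difference: 618.235 − 745.12 = -126.885, i.e. -126.9 to one decimal place.
The strong type would prefer the pooling outcome.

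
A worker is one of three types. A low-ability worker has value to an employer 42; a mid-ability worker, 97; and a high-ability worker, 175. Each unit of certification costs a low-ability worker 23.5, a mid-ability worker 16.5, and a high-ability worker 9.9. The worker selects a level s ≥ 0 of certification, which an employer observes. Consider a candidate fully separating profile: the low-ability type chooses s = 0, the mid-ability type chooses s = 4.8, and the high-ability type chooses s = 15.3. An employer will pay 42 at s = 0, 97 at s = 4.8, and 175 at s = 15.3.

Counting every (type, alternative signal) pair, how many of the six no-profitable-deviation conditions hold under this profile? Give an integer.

3

Mid-ability (own payoff 97 − 16.5×4.8 = 17.8): to s=0 gives 42 → profitable ✗; to s=15.3 gives 175 − 16.5×15.3 = -77.45 → no gain ✓.
Low-ability (own payoff 42): to s=4.8 gives 97 − 23.5×4.8 = -15.8 → no gain ✓; to s=15.3 gives 175 − 23.5×15.3 = -184.55 → no gain ✓.
High-ability (own payoff 175 − 9.9×15.3 = 23.53): to s=0 gives 42 → profitable ✗; to s=4.8 gives 97 − 9.9×4.8 = 49.48 → profitable ✗.
3 of the 6 constraints hold; not an equilibrium.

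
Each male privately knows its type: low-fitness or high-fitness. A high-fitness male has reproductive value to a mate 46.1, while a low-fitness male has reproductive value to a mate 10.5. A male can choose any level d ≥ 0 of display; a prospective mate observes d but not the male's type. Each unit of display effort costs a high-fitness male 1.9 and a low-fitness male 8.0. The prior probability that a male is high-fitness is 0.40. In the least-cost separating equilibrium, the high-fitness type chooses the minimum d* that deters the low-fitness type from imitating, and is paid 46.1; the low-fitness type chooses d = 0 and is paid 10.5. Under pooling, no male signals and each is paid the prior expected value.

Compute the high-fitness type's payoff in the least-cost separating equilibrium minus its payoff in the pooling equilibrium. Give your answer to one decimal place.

12.9

Least-cost separating signal: d* solves 10.5 = 46.1 − 8.0·d*, so d* = (46.1 − 10.5)/8.0 = 4.45.
High-fitness type's separating payoff: 46.1 − 1.9 × d* = 46.1 − 1.9 × (46.1 − 10.5)/8.0 = 46.1 − 67.64/8.0 = 37.645.
Pooling payoff: 0.40 × 46.1 + 0.60 × 10.5 = 24.74.
Difference: 37.645 − 24.74 = 12.905, i.e. 12.9 to one decimal place.
The high-fitness type prefers to separate.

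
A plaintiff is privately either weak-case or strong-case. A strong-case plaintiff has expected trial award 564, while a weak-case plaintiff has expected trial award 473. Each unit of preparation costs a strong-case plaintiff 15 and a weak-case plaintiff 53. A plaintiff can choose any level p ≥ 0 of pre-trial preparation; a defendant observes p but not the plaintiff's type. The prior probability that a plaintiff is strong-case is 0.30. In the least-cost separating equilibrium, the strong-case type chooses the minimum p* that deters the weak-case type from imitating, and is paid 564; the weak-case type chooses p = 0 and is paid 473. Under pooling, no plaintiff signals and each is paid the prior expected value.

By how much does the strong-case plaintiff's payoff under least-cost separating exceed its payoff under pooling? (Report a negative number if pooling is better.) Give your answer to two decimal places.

Least-cost separating signal: p* solves 473 = 564 − 53·p*, so p* = (564 − 473)/53 ≈ 1.7170.
Strong-case type's separating payoff: 564 − 15 × p* = 564 − 15 × (564 − 473)/53 = 564 − 1365/53 ≈ 538.2453.
Pooling payoff: 0.30 × 564 + 0.70 × 473 = 500.3.
Difference: 538.2453 − 500.3 = 37.9453, i.e. 37.95 to two decimal places.
The strong-case type prefers to separate.

37.95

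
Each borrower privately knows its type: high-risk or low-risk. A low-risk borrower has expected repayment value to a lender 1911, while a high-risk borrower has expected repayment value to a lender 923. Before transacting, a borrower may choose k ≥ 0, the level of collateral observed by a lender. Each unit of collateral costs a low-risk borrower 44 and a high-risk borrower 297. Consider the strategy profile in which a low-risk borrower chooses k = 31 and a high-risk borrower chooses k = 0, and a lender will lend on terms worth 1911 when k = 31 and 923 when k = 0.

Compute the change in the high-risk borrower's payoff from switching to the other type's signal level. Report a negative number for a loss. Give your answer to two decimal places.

-8219.00

Playing k = 0 the high-risk borrower receives 923.
Deviating to k = 31 brings payment 1911 at cost 297 × 31 = 9207, netting -7296.
Gain from deviating: -7296 − 923 = -8219.00.
The gain is negative, so the high-risk type's incentive-compatibility constraint is satisfied.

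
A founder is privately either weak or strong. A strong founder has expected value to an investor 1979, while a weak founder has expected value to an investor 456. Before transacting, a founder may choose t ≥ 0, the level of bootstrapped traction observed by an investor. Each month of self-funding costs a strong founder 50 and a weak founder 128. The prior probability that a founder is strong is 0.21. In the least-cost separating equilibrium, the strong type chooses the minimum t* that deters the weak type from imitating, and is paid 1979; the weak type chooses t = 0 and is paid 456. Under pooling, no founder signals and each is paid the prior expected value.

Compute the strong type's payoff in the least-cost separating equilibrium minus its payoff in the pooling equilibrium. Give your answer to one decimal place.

608.2

Least-cost separating signal: t* solves 456 = 1979 − 128·t*, so t* = (1979 − 456)/128 ≈ 11.8984.
Strong type's separating payoff: 1979 − 50 × t* = 1979 − 50 × (1979 − 456)/128 = 1979 − 76150/128 ≈ 1384.078.
Pooling payoff: 0.21 × 1979 + 0.79 × 456 = 775.83.
Difference: 1384.078 − 775.83 = 608.248, i.e. 608.2 to one decimal place.
The strong type prefers to separate.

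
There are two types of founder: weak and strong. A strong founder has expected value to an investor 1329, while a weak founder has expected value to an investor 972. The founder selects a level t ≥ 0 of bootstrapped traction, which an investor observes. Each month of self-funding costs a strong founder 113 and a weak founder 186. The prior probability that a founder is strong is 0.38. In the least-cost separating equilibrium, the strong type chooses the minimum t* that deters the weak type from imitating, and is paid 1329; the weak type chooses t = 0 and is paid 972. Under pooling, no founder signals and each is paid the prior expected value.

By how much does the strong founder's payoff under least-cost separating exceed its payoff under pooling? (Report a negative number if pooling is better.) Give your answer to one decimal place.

Least-cost separating signal: t* solves 972 = 1329 − 186·t*, so t* = (1329 − 972)/186 ≈ 1.9194.
Strong type's separating payoff: 1329 − 113 × t* = 1329 − 113 × (1329 − 972)/186 = 1329 − 40341/186 ≈ 1112.113.
Pooling payoff: 0.38 × 1329 + 0.62 × 972 = 1107.66.
Difference: 1112.113 − 1107.66 = 4.453, i.e. 4.5 to one decimal place.
The strong type prefers to separate.

4.5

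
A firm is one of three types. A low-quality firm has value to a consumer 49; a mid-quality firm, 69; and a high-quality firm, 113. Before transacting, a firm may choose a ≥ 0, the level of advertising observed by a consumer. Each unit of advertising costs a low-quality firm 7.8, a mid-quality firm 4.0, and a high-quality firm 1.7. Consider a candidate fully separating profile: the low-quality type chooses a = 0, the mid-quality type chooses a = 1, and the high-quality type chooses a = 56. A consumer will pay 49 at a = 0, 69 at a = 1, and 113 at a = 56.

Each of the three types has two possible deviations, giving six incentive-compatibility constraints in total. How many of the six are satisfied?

3

Low-quality (own payoff 49): to a=1 gives 69 − 7.8×1 = 61.2 → profitable ✗; to a=56 gives 113 − 7.8×56 = -323.8 → no gain ✓.
Mid-quality (own payoff 69 − 4.0×1 = 65): to a=0 gives 49 → no gain ✓; to a=56 gives 113 − 4.0×56 = -111 → no gain ✓.
High-quality (own payoff 113 − 1.7×56 = 17.8): to a=0 gives 49 → profitable ✗; to a=1 gives 69 − 1.7×1 = 67.3 → profitable ✗.
3 of the 6 constraints hold; not an equilibrium.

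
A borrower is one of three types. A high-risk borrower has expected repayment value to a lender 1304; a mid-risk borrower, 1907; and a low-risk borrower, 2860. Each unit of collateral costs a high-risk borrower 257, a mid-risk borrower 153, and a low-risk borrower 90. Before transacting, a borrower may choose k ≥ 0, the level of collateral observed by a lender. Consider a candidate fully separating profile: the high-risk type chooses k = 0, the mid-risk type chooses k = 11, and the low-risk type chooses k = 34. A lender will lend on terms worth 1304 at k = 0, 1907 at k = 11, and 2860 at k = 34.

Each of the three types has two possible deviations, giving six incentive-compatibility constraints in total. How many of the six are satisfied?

3

Low-risk (own payoff 2860 − 90×34 = -200): to k=0 gives 1304 → profitable ✗; to k=11 gives 1907 − 90×11 = 917 → profitable ✗.
High-risk (own payoff 1304): to k=11 gives 1907 − 257×11 = -920 → no gain ✓; to k=34 gives 2860 − 257×34 = -5878 → no gain ✓.
Mid-risk (own payoff 1907 − 153×11 = 224): to k=0 gives 1304 → profitable ✗; to k=34 gives 2860 − 153×34 = -2342 → no gain ✓.
3 of the 6 constraints hold; not an equilibrium.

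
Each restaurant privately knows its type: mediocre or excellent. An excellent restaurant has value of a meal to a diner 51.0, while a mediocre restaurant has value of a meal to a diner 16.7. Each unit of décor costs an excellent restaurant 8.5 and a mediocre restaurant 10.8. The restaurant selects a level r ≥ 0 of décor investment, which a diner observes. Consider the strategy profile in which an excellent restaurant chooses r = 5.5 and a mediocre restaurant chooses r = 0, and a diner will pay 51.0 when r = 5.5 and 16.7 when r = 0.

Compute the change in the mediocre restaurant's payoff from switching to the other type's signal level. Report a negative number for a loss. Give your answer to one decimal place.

Playing r = 0 the mediocre restaurant receives 16.7.
Deviating to r = 5.5 brings payment 51.0 at cost 10.8 × 5.5 = 59.4, netting -8.4.
Gain from deviating: -8.4 − 16.7 = -25.1.
The gain is negative, so the mediocre type's incentive-compatibility constraint is satisfied.

-25.1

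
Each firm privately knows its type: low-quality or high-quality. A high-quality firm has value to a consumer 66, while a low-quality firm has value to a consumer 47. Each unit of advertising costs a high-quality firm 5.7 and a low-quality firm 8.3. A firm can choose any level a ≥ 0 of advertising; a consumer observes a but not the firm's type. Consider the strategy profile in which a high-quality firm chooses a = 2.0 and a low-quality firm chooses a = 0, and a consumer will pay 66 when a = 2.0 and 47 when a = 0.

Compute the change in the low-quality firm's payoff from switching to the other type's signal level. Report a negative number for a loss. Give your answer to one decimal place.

Playing a = 0 the low-quality firm receives 47.
Deviating to a = 2.0 brings payment 66 at cost 8.3 × 2.0 = 16.6, netting 49.4.
Gain from deviating: 49.4 − 47 = 2.4.
The gain is positive, so the low-quality type's incentive-compatibility constraint is violated — this profile is not a separating equilibrium.

2.4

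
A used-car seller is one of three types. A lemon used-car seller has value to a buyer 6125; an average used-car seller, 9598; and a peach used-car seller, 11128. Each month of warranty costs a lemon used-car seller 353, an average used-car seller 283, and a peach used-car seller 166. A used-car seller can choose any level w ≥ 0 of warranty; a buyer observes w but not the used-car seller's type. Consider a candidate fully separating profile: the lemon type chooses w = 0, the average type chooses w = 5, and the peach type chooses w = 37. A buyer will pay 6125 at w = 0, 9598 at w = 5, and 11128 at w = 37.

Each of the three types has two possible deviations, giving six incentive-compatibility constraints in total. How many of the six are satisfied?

3

Lemon (own payoff 6125): to w=5 gives 9598 − 353×5 = 7833 → profitable ✗; to w=37 gives 11128 − 353×37 = -1933 → no gain ✓.
Peach (own payoff 11128 − 166×37 = 4986): to w=0 gives 6125 → profitable ✗; to w=5 gives 9598 − 166×5 = 8768 → profitable ✗.
Average (own payoff 9598 − 283×5 = 8183): to w=0 gives 6125 → no gain ✓; to w=37 gives 11128 − 283×37 = 657 → no gain ✓.
3 of the 6 constraints hold; not an equilibrium.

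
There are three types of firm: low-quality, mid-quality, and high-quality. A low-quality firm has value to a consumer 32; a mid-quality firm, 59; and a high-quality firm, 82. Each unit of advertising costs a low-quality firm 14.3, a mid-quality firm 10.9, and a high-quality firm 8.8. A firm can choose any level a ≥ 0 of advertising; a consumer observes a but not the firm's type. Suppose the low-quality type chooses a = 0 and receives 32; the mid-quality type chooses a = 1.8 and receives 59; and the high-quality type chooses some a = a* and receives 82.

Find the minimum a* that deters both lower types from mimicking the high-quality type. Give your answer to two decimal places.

3.91

Low-quality type (on-path payoff 32) won't mimic when 32 ≥ 82 − 14.3·a*, i.e. a* ≥ 3.50.
Mid-quality type (on-path payoff 59 − 10.9×1.8 = 39.38) won't mimic when 39.38 ≥ 82 − 10.9·a*, i.e. a* ≥ 3.91.
Both must hold, so a* = max(3.50, 3.91) = 3.91. The mid-quality type's constraint binds.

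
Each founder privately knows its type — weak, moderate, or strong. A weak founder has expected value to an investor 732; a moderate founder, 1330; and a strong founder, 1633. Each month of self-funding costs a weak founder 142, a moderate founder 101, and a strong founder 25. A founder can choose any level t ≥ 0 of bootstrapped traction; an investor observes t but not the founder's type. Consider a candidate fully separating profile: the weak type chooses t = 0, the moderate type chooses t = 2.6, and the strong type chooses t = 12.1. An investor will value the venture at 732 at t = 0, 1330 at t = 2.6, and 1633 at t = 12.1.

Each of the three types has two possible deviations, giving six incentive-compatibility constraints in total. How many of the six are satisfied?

5

Moderate (own payoff 1330 − 101×2.6 = 1067.4): to t=0 gives 732 → no gain ✓; to t=12.1 gives 1633 − 101×12.1 = 410.9 → no gain ✓.
Weak (own payoff 732): to t=2.6 gives 1330 − 142×2.6 = 960.8 → profitable ✗; to t=12.1 gives 1633 − 142×12.1 = -85.2 → no gain ✓.
Strong (own payoff 1633 − 25×12.1 = 1330.5): to t=0 gives 732 → no gain ✓; to t=2.6 gives 1330 − 25×2.6 = 1265 → no gain ✓.
5 of the 6 constraints hold; not an equilibrium.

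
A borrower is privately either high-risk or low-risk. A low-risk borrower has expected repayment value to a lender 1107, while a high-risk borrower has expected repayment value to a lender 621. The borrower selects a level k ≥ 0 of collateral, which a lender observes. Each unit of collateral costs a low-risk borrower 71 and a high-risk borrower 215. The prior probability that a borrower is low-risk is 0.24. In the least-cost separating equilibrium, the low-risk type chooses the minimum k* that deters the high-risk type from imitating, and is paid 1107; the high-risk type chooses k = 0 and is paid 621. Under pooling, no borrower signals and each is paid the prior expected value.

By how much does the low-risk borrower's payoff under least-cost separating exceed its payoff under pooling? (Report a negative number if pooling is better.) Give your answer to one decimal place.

Least-cost separating signal: k* solves 621 = 1107 − 215·k*, so k* = (1107 − 621)/215 ≈ 2.2605.
Low-risk type's separating payoff: 1107 − 71 × k* = 1107 − 71 × (1107 − 621)/215 = 1107 − 34506/215 ≈ 946.507.
Pooling payoff: 0.24 × 1107 + 0.76 × 621 = 737.64.
Difference: 946.507 − 737.64 = 208.867, i.e. 208.9 to one decimal place.
The low-risk type prefers to separate.

208.9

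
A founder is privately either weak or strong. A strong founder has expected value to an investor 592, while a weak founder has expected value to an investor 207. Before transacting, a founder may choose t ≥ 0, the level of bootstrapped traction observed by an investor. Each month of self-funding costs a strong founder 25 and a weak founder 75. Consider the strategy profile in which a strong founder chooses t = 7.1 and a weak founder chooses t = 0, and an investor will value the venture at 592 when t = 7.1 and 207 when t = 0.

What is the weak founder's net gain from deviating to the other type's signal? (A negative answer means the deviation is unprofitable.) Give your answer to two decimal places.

Playing t = 0 the weak founder receives 207.
Deviating to t = 7.1 brings payment 592 at cost 75 × 7.1 = 532.5, netting 59.5.
Gain from deviating: 59.5 − 207 = -147.50.
The gain is negative, so the weak type's incentive-compatibility constraint is satisfied.

-147.50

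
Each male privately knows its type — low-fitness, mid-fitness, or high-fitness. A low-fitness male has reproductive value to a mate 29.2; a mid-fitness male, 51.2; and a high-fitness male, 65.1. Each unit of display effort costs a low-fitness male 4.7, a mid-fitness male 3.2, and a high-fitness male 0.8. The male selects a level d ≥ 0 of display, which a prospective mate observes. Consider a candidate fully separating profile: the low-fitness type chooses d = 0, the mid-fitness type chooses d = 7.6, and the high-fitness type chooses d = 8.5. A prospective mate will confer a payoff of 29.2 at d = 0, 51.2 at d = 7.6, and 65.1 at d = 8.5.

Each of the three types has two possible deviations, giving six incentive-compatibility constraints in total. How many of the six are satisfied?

High-fitness (own payoff 65.1 − 0.8×8.5 = 58.3): to d=0 gives 29.2 → no gain ✓; to d=7.6 gives 51.2 − 0.8×7.6 = 45.12 → no gain ✓.
Mid-fitness (own payoff 51.2 − 3.2×7.6 = 26.88): to d=0 gives 29.2 → profitable ✗; to d=8.5 gives 65.1 − 3.2×8.5 = 37.9 → profitable ✗.
Low-fitness (own payoff 29.2): to d=7.6 gives 51.2 − 4.7×7.6 = 15.48 → no gain ✓; to d=8.5 gives 65.1 − 4.7×8.5 = 25.15 → no gain ✓.
4 of the 6 constraints hold; not an equilibrium.

4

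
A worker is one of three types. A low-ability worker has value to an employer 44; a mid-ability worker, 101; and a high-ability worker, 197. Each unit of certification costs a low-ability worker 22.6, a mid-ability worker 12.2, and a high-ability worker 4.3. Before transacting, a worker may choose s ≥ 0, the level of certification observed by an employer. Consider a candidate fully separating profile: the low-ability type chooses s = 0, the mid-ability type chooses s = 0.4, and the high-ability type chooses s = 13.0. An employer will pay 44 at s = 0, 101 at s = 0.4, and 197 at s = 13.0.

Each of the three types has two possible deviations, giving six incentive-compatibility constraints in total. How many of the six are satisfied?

Low-ability (own payoff 44): to s=0.4 gives 101 − 22.6×0.4 = 91.96 → profitable ✗; to s=13.0 gives 197 − 22.6×13.0 = -96.8 → no gain ✓.
High-ability (own payoff 197 − 4.3×13.0 = 141.1): to s=0 gives 44 → no gain ✓; to s=0.4 gives 101 − 4.3×0.4 = 99.28 → no gain ✓.
Mid-ability (own payoff 101 − 12.2×0.4 = 96.12): to s=0 gives 44 → no gain ✓; to s=13.0 gives 197 − 12.2×13.0 = 38.4 → no gain ✓.
5 of the 6 constraints hold; not an equilibrium.

5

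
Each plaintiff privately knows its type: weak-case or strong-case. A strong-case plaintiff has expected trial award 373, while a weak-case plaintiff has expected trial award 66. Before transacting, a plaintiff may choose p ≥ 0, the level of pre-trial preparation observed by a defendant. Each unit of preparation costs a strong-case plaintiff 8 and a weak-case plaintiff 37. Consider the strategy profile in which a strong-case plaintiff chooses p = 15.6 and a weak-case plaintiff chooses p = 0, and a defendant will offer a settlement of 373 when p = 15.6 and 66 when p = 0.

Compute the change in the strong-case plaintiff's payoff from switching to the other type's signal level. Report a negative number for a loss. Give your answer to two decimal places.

-182.20

Playing p = 15.6 the strong-case plaintiff receives 373 − 8 × 15.6 = 248.2.
Deviating to p = 0 yields 66 instead.
Gain from deviating: 66 − 248.2 = -182.20.
The gain is negative, so the strong-case type's incentive-compatibility constraint is satisfied.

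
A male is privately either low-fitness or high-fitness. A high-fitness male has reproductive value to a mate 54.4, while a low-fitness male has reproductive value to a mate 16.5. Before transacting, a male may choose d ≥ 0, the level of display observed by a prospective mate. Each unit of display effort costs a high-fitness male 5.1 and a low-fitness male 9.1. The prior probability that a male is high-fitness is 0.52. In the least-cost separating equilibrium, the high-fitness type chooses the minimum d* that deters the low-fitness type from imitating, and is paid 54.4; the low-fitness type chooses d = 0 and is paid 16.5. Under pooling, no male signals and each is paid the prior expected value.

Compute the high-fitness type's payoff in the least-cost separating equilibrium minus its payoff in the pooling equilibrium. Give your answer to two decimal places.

-3.05

Least-cost separating signal: d* solves 16.5 = 54.4 − 9.1·d*, so d* = (54.4 − 16.5)/9.1 ≈ 4.1648.
High-fitness type's separating payoff: 54.4 − 5.1 × d* = 54.4 − 5.1 × (54.4 − 16.5)/9.1 = 54.4 − 193.29/9.1 ≈ 33.1593.
Pooling payoff: 0.52 × 54.4 + 0.48 × 16.5 = 36.208.
Difference: 33.1593 − 36.208 = -3.0487, i.e. -3.05 to two decimal places.
The high-fitness type would prefer the pooling outcome.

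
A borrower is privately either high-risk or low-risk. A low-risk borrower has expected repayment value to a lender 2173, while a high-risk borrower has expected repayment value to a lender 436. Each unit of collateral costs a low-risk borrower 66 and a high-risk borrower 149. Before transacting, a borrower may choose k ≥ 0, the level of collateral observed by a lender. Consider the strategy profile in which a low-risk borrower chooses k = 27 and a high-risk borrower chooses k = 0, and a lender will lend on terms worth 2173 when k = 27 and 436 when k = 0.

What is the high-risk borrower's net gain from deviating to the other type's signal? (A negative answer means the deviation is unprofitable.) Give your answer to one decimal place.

Playing k = 0 the high-risk borrower receives 436.
Deviating to k = 27 brings payment 2173 at cost 149 × 27 = 4023, netting -1850.
Gain from deviating: -1850 − 436 = -2286.0.
The gain is negative, so the high-risk type's incentive-compatibility constraint is satisfied.

-2286.0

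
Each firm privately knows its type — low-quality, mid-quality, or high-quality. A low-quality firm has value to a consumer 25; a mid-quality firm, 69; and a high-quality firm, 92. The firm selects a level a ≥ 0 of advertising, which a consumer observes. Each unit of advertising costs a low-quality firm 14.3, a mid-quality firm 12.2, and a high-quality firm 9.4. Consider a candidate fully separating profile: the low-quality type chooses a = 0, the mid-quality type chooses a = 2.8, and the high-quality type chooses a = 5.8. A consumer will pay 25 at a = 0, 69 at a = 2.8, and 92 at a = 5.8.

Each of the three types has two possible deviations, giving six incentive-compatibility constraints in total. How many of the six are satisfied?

High-quality (own payoff 92 − 9.4×5.8 = 37.48): to a=0 gives 25 → no gain ✓; to a=2.8 gives 69 − 9.4×2.8 = 42.68 → profitable ✗.
Low-quality (own payoff 25): to a=2.8 gives 69 − 14.3×2.8 = 28.96 → profitable ✗; to a=5.8 gives 92 − 14.3×5.8 = 9.06 → no gain ✓.
Mid-quality (own payoff 69 − 12.2×2.8 = 34.84): to a=0 gives 25 → no gain ✓; to a=5.8 gives 92 − 12.2×5.8 = 21.24 → no gain ✓.
4 of the 6 constraints hold; not an equilibrium.

4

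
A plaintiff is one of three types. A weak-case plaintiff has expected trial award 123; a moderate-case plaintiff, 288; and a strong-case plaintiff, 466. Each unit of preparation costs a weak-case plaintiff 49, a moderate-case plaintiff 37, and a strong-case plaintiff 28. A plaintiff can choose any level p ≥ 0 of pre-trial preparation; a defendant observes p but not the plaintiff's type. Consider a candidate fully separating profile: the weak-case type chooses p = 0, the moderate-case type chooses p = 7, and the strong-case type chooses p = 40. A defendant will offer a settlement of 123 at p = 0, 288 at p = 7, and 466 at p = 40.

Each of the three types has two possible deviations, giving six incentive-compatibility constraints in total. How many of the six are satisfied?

3

Moderate-case (own payoff 288 − 37×7 = 29): to p=0 gives 123 → profitable ✗; to p=40 gives 466 − 37×40 = -1014 → no gain ✓.
Weak-case (own payoff 123): to p=7 gives 288 − 49×7 = -55 → no gain ✓; to p=40 gives 466 − 49×40 = -1494 → no gain ✓.
Strong-case (own payoff 466 − 28×40 = -654): to p=0 gives 123 → profitable ✗; to p=7 gives 288 − 28×7 = 92 → profitable ✗.
3 of the 6 constraints hold; not an equilibrium.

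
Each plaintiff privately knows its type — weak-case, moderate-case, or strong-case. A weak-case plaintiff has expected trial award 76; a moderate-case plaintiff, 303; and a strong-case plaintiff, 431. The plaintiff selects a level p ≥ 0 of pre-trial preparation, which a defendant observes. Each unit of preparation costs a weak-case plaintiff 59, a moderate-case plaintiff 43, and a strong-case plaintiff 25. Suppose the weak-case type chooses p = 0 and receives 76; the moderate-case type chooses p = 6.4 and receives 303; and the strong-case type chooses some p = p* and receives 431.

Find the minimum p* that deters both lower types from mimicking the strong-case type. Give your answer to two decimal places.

9.38

Weak-case type (on-path payoff 76) won't mimic when 76 ≥ 431 − 59·p*, i.e. p* ≥ 6.02.
Moderate-case type (on-path payoff 303 − 43×6.4 = 27.8) won't mimic when 27.8 ≥ 431 − 43·p*, i.e. p* ≥ 9.38.
Both must hold, so p* = max(6.02, 9.38) = 9.38. The moderate-case type's constraint binds.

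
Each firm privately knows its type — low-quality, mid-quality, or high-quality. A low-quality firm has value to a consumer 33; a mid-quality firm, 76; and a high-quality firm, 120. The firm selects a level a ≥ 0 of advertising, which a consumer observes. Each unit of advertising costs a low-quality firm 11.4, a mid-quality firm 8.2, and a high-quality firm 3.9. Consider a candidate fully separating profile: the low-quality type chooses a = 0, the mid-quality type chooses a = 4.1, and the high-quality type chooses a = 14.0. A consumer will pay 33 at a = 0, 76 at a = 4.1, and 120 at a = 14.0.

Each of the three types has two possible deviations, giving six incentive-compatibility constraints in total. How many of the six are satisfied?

6

Mid-quality (own payoff 76 − 8.2×4.1 = 42.38): to a=0 gives 33 → no gain ✓; to a=14.0 gives 120 − 8.2×14.0 = 5.2 → no gain ✓.
High-quality (own payoff 120 − 3.9×14.0 = 65.4): to a=0 gives 33 → no gain ✓; to a=4.1 gives 76 − 3.9×4.1 = 60.01 → no gain ✓.
Low-quality (own payoff 33): to a=4.1 gives 76 − 11.4×4.1 = 29.26 → no gain ✓; to a=14.0 gives 120 − 11.4×14.0 = -39.6 → no gain ✓.
6 of the 6 constraints hold; this profile is a separating equilibrium.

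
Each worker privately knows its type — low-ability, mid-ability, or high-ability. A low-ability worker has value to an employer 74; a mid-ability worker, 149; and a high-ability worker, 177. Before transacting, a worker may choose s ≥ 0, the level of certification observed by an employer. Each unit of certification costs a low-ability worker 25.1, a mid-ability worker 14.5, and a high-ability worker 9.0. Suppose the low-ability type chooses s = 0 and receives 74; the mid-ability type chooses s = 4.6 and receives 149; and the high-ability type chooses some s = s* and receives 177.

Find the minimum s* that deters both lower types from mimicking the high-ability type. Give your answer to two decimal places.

Low-ability type (on-path payoff 74) won't mimic when 74 ≥ 177 − 25.1·s*, i.e. s* ≥ 4.10.
Mid-ability type (on-path payoff 149 − 14.5×4.6 = 82.3) won't mimic when 82.3 ≥ 177 − 14.5·s*, i.e. s* ≥ 6.53.
Both must hold, so s* = max(4.10, 6.53) = 6.53. The mid-ability type's constraint binds.

6.53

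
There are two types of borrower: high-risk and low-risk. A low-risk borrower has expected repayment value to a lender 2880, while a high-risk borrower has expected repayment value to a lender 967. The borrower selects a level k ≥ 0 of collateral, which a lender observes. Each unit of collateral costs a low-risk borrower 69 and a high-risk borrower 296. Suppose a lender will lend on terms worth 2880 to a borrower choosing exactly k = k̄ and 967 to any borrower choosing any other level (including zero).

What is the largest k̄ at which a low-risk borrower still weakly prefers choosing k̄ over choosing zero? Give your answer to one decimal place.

27.7

Choosing k̄ yields the low-risk type 2880 − 69·k̄; choosing zero yields 967.
The low-risk type is indifferent at 2880 − 69·k̄ = 967, i.e. k̄ = (2880 − 967) / 69 ≈ 27.7.
For any k̄ above 27.7 the low-risk type would rather pool at zero, so separation collapses.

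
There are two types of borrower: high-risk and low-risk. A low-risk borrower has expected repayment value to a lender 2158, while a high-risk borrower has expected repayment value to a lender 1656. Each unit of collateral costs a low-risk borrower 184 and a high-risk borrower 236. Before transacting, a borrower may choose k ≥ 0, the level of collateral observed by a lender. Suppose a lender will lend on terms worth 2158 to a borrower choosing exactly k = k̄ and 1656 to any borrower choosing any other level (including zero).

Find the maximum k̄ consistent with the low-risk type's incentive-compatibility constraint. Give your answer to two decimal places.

Choosing k̄ yields the low-risk type 2158 − 184·k̄; choosing zero yields 1656.
The low-risk type is indifferent at 2158 − 184·k̄ = 1656, i.e. k̄ = (2158 − 1656) / 184 ≈ 2.73.
For any k̄ above 2.73 the low-risk type would rather pool at zero, so separation collapses.

2.73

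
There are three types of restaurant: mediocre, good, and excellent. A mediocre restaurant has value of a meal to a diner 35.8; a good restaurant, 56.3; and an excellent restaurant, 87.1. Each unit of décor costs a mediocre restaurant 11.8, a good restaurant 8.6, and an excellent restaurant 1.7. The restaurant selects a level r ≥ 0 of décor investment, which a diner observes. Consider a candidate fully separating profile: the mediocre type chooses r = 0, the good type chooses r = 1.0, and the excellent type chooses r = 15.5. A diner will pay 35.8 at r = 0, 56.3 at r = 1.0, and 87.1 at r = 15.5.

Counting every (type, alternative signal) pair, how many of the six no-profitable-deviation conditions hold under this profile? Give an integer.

Mediocre (own payoff 35.8): to r=1.0 gives 56.3 − 11.8×1.0 = 44.5 → profitable ✗; to r=15.5 gives 87.1 − 11.8×15.5 = -95.8 → no gain ✓.
Good (own payoff 56.3 − 8.6×1.0 = 47.7): to r=0 gives 35.8 → no gain ✓; to r=15.5 gives 87.1 − 8.6×15.5 = -46.2 → no gain ✓.
Excellent (own payoff 87.1 − 1.7×15.5 = 60.75): to r=0 gives 35.8 → no gain ✓; to r=1.0 gives 56.3 − 1.7×1.0 = 54.6 → no gain ✓.
5 of the 6 constraints hold; not an equilibrium.

5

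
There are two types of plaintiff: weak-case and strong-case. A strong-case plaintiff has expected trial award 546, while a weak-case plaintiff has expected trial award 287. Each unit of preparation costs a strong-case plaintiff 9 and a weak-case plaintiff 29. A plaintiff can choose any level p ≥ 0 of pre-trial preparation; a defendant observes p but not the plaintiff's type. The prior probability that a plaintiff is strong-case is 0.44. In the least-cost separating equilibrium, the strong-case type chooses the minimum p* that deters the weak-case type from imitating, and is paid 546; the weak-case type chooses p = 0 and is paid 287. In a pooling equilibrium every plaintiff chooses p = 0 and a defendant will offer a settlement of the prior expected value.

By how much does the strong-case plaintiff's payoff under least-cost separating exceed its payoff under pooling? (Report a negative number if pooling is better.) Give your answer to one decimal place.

Least-cost separating signal: p* solves 287 = 546 − 29·p*, so p* = (546 − 287)/29 ≈ 8.9310.
Strong-case type's separating payoff: 546 − 9 × p* = 546 − 9 × (546 − 287)/29 = 546 − 2331/29 ≈ 465.621.
Pooling payoff: 0.44 × 546 + 0.56 × 287 = 400.96.
Difference: 465.621 − 400.96 = 64.661, i.e. 64.7 to one decimal place.
The strong-case type prefers to separate.

64.7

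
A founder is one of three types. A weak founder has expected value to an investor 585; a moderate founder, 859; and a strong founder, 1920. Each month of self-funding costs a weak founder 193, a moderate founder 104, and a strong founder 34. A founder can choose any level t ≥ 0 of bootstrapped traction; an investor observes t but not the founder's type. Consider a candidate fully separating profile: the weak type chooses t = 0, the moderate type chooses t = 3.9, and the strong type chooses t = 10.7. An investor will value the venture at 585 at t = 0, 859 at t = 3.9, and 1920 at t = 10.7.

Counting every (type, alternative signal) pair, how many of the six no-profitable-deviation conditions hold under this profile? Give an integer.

Strong (own payoff 1920 − 34×10.7 = 1556.2): to t=0 gives 585 → no gain ✓; to t=3.9 gives 859 − 34×3.9 = 726.4 → no gain ✓.
Moderate (own payoff 859 − 104×3.9 = 453.4): to t=0 gives 585 → profitable ✗; to t=10.7 gives 1920 − 104×10.7 = 807.2 → profitable ✗.
Weak (own payoff 585): to t=3.9 gives 859 − 193×3.9 = 106.3 → no gain ✓; to t=10.7 gives 1920 − 193×10.7 = -145.1 → no gain ✓.
4 of the 6 constraints hold; not an equilibrium.

4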